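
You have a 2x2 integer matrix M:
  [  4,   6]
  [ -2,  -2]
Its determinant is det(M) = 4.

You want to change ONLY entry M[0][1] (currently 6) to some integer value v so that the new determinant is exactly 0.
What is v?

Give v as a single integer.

det is linear in entry M[0][1]: det = old_det + (v - 6) * C_01
Cofactor C_01 = 2
Want det = 0: 4 + (v - 6) * 2 = 0
  (v - 6) = -4 / 2 = -2
  v = 6 + (-2) = 4

Answer: 4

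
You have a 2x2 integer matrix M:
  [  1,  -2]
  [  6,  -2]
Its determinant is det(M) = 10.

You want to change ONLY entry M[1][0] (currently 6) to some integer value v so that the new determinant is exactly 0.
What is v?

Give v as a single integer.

det is linear in entry M[1][0]: det = old_det + (v - 6) * C_10
Cofactor C_10 = 2
Want det = 0: 10 + (v - 6) * 2 = 0
  (v - 6) = -10 / 2 = -5
  v = 6 + (-5) = 1

Answer: 1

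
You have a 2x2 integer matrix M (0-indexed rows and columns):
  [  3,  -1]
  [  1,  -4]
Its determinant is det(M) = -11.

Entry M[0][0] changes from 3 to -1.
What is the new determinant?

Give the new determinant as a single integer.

det is linear in row 0: changing M[0][0] by delta changes det by delta * cofactor(0,0).
Cofactor C_00 = (-1)^(0+0) * minor(0,0) = -4
Entry delta = -1 - 3 = -4
Det delta = -4 * -4 = 16
New det = -11 + 16 = 5

Answer: 5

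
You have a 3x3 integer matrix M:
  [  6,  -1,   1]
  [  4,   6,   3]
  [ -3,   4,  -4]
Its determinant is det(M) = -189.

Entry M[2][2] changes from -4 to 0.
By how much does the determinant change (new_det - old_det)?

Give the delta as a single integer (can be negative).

Answer: 160

Derivation:
Cofactor C_22 = 40
Entry delta = 0 - -4 = 4
Det delta = entry_delta * cofactor = 4 * 40 = 160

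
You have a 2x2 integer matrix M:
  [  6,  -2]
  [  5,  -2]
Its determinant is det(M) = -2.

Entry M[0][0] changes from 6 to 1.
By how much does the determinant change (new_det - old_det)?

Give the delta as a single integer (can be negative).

Answer: 10

Derivation:
Cofactor C_00 = -2
Entry delta = 1 - 6 = -5
Det delta = entry_delta * cofactor = -5 * -2 = 10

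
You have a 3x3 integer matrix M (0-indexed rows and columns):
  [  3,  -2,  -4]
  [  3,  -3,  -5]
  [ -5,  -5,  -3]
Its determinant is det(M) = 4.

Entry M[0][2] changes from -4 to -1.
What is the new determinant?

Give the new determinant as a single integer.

det is linear in row 0: changing M[0][2] by delta changes det by delta * cofactor(0,2).
Cofactor C_02 = (-1)^(0+2) * minor(0,2) = -30
Entry delta = -1 - -4 = 3
Det delta = 3 * -30 = -90
New det = 4 + -90 = -86

Answer: -86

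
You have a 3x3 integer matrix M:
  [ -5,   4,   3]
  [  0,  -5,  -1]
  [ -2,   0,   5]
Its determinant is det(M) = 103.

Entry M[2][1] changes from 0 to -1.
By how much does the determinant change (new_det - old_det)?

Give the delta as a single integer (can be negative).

Cofactor C_21 = -5
Entry delta = -1 - 0 = -1
Det delta = entry_delta * cofactor = -1 * -5 = 5

Answer: 5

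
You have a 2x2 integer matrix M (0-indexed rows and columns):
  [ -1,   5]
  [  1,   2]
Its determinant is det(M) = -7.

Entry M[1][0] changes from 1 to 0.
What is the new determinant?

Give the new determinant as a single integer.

Answer: -2

Derivation:
det is linear in row 1: changing M[1][0] by delta changes det by delta * cofactor(1,0).
Cofactor C_10 = (-1)^(1+0) * minor(1,0) = -5
Entry delta = 0 - 1 = -1
Det delta = -1 * -5 = 5
New det = -7 + 5 = -2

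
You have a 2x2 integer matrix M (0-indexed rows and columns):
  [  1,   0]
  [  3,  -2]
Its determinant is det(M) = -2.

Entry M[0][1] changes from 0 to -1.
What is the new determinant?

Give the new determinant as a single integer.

Answer: 1

Derivation:
det is linear in row 0: changing M[0][1] by delta changes det by delta * cofactor(0,1).
Cofactor C_01 = (-1)^(0+1) * minor(0,1) = -3
Entry delta = -1 - 0 = -1
Det delta = -1 * -3 = 3
New det = -2 + 3 = 1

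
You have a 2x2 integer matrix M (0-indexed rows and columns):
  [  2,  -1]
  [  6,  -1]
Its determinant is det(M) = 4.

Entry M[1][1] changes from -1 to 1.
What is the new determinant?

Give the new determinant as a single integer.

Answer: 8

Derivation:
det is linear in row 1: changing M[1][1] by delta changes det by delta * cofactor(1,1).
Cofactor C_11 = (-1)^(1+1) * minor(1,1) = 2
Entry delta = 1 - -1 = 2
Det delta = 2 * 2 = 4
New det = 4 + 4 = 8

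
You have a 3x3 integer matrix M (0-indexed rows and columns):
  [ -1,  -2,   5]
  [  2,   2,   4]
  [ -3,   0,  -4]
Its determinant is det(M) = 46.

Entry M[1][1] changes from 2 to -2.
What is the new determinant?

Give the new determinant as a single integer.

det is linear in row 1: changing M[1][1] by delta changes det by delta * cofactor(1,1).
Cofactor C_11 = (-1)^(1+1) * minor(1,1) = 19
Entry delta = -2 - 2 = -4
Det delta = -4 * 19 = -76
New det = 46 + -76 = -30

Answer: -30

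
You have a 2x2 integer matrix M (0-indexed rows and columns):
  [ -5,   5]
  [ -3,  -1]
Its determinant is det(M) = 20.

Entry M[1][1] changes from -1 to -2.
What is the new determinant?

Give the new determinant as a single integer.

det is linear in row 1: changing M[1][1] by delta changes det by delta * cofactor(1,1).
Cofactor C_11 = (-1)^(1+1) * minor(1,1) = -5
Entry delta = -2 - -1 = -1
Det delta = -1 * -5 = 5
New det = 20 + 5 = 25

Answer: 25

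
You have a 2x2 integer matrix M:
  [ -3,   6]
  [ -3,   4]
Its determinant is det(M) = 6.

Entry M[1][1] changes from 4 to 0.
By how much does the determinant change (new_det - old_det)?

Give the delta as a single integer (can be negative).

Answer: 12

Derivation:
Cofactor C_11 = -3
Entry delta = 0 - 4 = -4
Det delta = entry_delta * cofactor = -4 * -3 = 12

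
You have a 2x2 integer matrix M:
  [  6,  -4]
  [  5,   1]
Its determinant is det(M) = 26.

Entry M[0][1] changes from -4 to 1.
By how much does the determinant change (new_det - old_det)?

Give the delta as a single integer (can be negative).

Cofactor C_01 = -5
Entry delta = 1 - -4 = 5
Det delta = entry_delta * cofactor = 5 * -5 = -25

Answer: -25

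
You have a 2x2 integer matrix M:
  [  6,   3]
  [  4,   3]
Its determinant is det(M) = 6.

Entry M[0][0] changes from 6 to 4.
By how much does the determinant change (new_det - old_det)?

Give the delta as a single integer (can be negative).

Cofactor C_00 = 3
Entry delta = 4 - 6 = -2
Det delta = entry_delta * cofactor = -2 * 3 = -6

Answer: -6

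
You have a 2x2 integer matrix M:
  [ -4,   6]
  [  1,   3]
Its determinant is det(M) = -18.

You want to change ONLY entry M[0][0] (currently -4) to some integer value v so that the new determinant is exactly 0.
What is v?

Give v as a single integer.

det is linear in entry M[0][0]: det = old_det + (v - -4) * C_00
Cofactor C_00 = 3
Want det = 0: -18 + (v - -4) * 3 = 0
  (v - -4) = 18 / 3 = 6
  v = -4 + (6) = 2

Answer: 2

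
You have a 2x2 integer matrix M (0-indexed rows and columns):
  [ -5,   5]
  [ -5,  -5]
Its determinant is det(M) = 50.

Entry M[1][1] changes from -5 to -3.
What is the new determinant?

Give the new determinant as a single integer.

Answer: 40

Derivation:
det is linear in row 1: changing M[1][1] by delta changes det by delta * cofactor(1,1).
Cofactor C_11 = (-1)^(1+1) * minor(1,1) = -5
Entry delta = -3 - -5 = 2
Det delta = 2 * -5 = -10
New det = 50 + -10 = 40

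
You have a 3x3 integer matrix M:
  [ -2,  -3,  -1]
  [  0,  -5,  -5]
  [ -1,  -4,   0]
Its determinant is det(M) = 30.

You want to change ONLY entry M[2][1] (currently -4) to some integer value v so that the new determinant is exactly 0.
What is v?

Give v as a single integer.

Answer: -1

Derivation:
det is linear in entry M[2][1]: det = old_det + (v - -4) * C_21
Cofactor C_21 = -10
Want det = 0: 30 + (v - -4) * -10 = 0
  (v - -4) = -30 / -10 = 3
  v = -4 + (3) = -1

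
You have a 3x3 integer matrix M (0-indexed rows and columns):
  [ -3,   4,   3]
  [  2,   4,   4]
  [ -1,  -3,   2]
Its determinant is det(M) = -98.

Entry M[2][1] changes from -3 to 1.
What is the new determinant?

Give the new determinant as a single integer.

Answer: -26

Derivation:
det is linear in row 2: changing M[2][1] by delta changes det by delta * cofactor(2,1).
Cofactor C_21 = (-1)^(2+1) * minor(2,1) = 18
Entry delta = 1 - -3 = 4
Det delta = 4 * 18 = 72
New det = -98 + 72 = -26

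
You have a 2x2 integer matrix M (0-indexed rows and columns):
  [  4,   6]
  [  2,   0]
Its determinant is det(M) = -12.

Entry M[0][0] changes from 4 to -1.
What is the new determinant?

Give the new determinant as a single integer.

Answer: -12

Derivation:
det is linear in row 0: changing M[0][0] by delta changes det by delta * cofactor(0,0).
Cofactor C_00 = (-1)^(0+0) * minor(0,0) = 0
Entry delta = -1 - 4 = -5
Det delta = -5 * 0 = 0
New det = -12 + 0 = -12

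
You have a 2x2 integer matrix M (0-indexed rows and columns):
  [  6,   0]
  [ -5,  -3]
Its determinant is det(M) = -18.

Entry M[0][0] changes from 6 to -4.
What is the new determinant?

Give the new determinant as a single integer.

det is linear in row 0: changing M[0][0] by delta changes det by delta * cofactor(0,0).
Cofactor C_00 = (-1)^(0+0) * minor(0,0) = -3
Entry delta = -4 - 6 = -10
Det delta = -10 * -3 = 30
New det = -18 + 30 = 12

Answer: 12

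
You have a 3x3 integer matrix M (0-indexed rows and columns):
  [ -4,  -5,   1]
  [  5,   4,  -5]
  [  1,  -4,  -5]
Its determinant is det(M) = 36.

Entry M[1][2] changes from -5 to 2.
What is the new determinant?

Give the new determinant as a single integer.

Answer: -111

Derivation:
det is linear in row 1: changing M[1][2] by delta changes det by delta * cofactor(1,2).
Cofactor C_12 = (-1)^(1+2) * minor(1,2) = -21
Entry delta = 2 - -5 = 7
Det delta = 7 * -21 = -147
New det = 36 + -147 = -111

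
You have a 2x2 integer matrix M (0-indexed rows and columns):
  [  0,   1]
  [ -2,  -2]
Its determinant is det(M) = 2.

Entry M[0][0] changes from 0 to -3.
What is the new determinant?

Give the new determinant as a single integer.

det is linear in row 0: changing M[0][0] by delta changes det by delta * cofactor(0,0).
Cofactor C_00 = (-1)^(0+0) * minor(0,0) = -2
Entry delta = -3 - 0 = -3
Det delta = -3 * -2 = 6
New det = 2 + 6 = 8

Answer: 8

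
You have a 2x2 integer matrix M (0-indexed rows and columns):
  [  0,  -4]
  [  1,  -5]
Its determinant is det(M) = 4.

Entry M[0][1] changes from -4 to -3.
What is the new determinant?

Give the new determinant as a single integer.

det is linear in row 0: changing M[0][1] by delta changes det by delta * cofactor(0,1).
Cofactor C_01 = (-1)^(0+1) * minor(0,1) = -1
Entry delta = -3 - -4 = 1
Det delta = 1 * -1 = -1
New det = 4 + -1 = 3

Answer: 3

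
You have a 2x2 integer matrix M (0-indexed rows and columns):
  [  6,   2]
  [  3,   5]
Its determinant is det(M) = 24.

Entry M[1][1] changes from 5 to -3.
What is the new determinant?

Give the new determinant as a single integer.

Answer: -24

Derivation:
det is linear in row 1: changing M[1][1] by delta changes det by delta * cofactor(1,1).
Cofactor C_11 = (-1)^(1+1) * minor(1,1) = 6
Entry delta = -3 - 5 = -8
Det delta = -8 * 6 = -48
New det = 24 + -48 = -24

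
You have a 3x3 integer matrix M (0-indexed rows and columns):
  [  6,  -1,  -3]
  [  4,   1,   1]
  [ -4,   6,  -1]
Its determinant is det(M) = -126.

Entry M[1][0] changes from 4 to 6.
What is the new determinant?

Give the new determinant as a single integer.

Answer: -164

Derivation:
det is linear in row 1: changing M[1][0] by delta changes det by delta * cofactor(1,0).
Cofactor C_10 = (-1)^(1+0) * minor(1,0) = -19
Entry delta = 6 - 4 = 2
Det delta = 2 * -19 = -38
New det = -126 + -38 = -164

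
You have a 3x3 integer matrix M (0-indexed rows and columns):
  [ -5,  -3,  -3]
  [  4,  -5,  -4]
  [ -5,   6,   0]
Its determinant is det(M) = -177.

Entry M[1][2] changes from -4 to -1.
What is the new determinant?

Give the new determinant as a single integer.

Answer: -42

Derivation:
det is linear in row 1: changing M[1][2] by delta changes det by delta * cofactor(1,2).
Cofactor C_12 = (-1)^(1+2) * minor(1,2) = 45
Entry delta = -1 - -4 = 3
Det delta = 3 * 45 = 135
New det = -177 + 135 = -42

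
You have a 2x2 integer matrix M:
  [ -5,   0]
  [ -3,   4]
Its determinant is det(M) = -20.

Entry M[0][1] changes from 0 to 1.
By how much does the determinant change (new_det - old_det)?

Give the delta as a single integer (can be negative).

Answer: 3

Derivation:
Cofactor C_01 = 3
Entry delta = 1 - 0 = 1
Det delta = entry_delta * cofactor = 1 * 3 = 3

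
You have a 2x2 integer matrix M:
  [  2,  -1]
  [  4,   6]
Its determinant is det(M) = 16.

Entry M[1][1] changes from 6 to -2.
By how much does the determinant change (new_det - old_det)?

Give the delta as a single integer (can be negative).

Answer: -16

Derivation:
Cofactor C_11 = 2
Entry delta = -2 - 6 = -8
Det delta = entry_delta * cofactor = -8 * 2 = -16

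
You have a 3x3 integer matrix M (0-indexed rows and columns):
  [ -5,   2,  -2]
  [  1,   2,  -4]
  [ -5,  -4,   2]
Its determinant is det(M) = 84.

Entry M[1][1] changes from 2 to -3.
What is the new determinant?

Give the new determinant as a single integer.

det is linear in row 1: changing M[1][1] by delta changes det by delta * cofactor(1,1).
Cofactor C_11 = (-1)^(1+1) * minor(1,1) = -20
Entry delta = -3 - 2 = -5
Det delta = -5 * -20 = 100
New det = 84 + 100 = 184

Answer: 184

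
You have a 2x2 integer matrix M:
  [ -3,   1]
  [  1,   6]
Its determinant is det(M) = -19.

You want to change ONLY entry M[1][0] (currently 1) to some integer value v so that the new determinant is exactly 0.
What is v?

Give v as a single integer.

det is linear in entry M[1][0]: det = old_det + (v - 1) * C_10
Cofactor C_10 = -1
Want det = 0: -19 + (v - 1) * -1 = 0
  (v - 1) = 19 / -1 = -19
  v = 1 + (-19) = -18

Answer: -18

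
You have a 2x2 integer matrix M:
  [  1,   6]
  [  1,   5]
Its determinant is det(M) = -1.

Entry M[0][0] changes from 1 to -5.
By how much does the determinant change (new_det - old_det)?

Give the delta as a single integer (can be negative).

Answer: -30

Derivation:
Cofactor C_00 = 5
Entry delta = -5 - 1 = -6
Det delta = entry_delta * cofactor = -6 * 5 = -30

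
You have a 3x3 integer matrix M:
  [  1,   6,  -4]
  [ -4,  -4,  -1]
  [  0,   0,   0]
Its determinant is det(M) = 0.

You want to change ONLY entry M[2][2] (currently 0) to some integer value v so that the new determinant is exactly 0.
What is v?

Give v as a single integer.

det is linear in entry M[2][2]: det = old_det + (v - 0) * C_22
Cofactor C_22 = 20
Want det = 0: 0 + (v - 0) * 20 = 0
  (v - 0) = 0 / 20 = 0
  v = 0 + (0) = 0

Answer: 0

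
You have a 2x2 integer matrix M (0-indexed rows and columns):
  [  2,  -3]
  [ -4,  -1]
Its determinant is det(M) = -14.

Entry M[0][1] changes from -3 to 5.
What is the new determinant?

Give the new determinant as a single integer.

Answer: 18

Derivation:
det is linear in row 0: changing M[0][1] by delta changes det by delta * cofactor(0,1).
Cofactor C_01 = (-1)^(0+1) * minor(0,1) = 4
Entry delta = 5 - -3 = 8
Det delta = 8 * 4 = 32
New det = -14 + 32 = 18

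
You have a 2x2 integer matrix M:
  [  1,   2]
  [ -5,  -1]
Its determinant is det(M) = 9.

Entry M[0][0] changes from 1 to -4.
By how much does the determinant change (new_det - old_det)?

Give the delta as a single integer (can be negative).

Cofactor C_00 = -1
Entry delta = -4 - 1 = -5
Det delta = entry_delta * cofactor = -5 * -1 = 5

Answer: 5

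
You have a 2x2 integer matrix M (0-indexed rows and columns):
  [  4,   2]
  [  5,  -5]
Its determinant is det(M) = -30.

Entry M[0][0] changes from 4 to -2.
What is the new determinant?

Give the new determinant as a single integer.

Answer: 0

Derivation:
det is linear in row 0: changing M[0][0] by delta changes det by delta * cofactor(0,0).
Cofactor C_00 = (-1)^(0+0) * minor(0,0) = -5
Entry delta = -2 - 4 = -6
Det delta = -6 * -5 = 30
New det = -30 + 30 = 0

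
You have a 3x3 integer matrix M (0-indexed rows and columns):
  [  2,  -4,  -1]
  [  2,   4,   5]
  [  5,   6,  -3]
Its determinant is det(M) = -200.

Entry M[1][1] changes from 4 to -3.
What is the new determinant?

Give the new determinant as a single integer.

Answer: -193

Derivation:
det is linear in row 1: changing M[1][1] by delta changes det by delta * cofactor(1,1).
Cofactor C_11 = (-1)^(1+1) * minor(1,1) = -1
Entry delta = -3 - 4 = -7
Det delta = -7 * -1 = 7
New det = -200 + 7 = -193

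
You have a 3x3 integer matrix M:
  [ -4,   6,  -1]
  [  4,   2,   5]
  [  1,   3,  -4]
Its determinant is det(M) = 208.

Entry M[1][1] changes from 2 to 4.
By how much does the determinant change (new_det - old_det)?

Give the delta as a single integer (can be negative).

Cofactor C_11 = 17
Entry delta = 4 - 2 = 2
Det delta = entry_delta * cofactor = 2 * 17 = 34

Answer: 34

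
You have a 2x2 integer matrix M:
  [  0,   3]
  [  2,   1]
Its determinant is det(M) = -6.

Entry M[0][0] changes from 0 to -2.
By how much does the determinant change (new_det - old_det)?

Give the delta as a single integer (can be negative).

Answer: -2

Derivation:
Cofactor C_00 = 1
Entry delta = -2 - 0 = -2
Det delta = entry_delta * cofactor = -2 * 1 = -2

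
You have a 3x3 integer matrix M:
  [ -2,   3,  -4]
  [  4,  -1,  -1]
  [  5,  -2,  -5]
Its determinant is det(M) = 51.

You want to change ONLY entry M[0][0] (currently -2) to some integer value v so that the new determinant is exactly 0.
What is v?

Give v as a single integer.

Answer: -19

Derivation:
det is linear in entry M[0][0]: det = old_det + (v - -2) * C_00
Cofactor C_00 = 3
Want det = 0: 51 + (v - -2) * 3 = 0
  (v - -2) = -51 / 3 = -17
  v = -2 + (-17) = -19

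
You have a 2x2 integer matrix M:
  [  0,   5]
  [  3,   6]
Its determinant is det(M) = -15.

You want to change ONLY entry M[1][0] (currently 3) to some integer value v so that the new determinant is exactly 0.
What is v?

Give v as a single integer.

Answer: 0

Derivation:
det is linear in entry M[1][0]: det = old_det + (v - 3) * C_10
Cofactor C_10 = -5
Want det = 0: -15 + (v - 3) * -5 = 0
  (v - 3) = 15 / -5 = -3
  v = 3 + (-3) = 0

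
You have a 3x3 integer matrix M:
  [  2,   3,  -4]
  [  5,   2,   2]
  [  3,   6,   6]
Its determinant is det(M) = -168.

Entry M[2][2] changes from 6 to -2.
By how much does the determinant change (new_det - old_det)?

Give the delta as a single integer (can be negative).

Cofactor C_22 = -11
Entry delta = -2 - 6 = -8
Det delta = entry_delta * cofactor = -8 * -11 = 88

Answer: 88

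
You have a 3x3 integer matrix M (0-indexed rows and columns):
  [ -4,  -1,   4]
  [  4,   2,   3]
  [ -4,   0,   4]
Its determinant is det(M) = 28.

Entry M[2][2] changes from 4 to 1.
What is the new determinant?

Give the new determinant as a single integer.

det is linear in row 2: changing M[2][2] by delta changes det by delta * cofactor(2,2).
Cofactor C_22 = (-1)^(2+2) * minor(2,2) = -4
Entry delta = 1 - 4 = -3
Det delta = -3 * -4 = 12
New det = 28 + 12 = 40

Answer: 40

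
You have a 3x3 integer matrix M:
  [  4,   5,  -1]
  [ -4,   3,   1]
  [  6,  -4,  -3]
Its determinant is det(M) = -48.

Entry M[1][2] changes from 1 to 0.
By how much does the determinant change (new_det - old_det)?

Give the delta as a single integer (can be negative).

Cofactor C_12 = 46
Entry delta = 0 - 1 = -1
Det delta = entry_delta * cofactor = -1 * 46 = -46

Answer: -46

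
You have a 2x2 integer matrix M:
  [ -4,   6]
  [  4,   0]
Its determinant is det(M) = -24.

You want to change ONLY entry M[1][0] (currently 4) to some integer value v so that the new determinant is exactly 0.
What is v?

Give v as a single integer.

Answer: 0

Derivation:
det is linear in entry M[1][0]: det = old_det + (v - 4) * C_10
Cofactor C_10 = -6
Want det = 0: -24 + (v - 4) * -6 = 0
  (v - 4) = 24 / -6 = -4
  v = 4 + (-4) = 0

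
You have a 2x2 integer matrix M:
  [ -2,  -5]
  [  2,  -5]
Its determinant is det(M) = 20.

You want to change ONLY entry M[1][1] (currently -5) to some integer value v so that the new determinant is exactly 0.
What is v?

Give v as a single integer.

det is linear in entry M[1][1]: det = old_det + (v - -5) * C_11
Cofactor C_11 = -2
Want det = 0: 20 + (v - -5) * -2 = 0
  (v - -5) = -20 / -2 = 10
  v = -5 + (10) = 5

Answer: 5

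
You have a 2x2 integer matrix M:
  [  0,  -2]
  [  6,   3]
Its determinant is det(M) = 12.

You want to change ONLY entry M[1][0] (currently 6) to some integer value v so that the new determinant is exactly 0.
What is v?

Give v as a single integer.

Answer: 0

Derivation:
det is linear in entry M[1][0]: det = old_det + (v - 6) * C_10
Cofactor C_10 = 2
Want det = 0: 12 + (v - 6) * 2 = 0
  (v - 6) = -12 / 2 = -6
  v = 6 + (-6) = 0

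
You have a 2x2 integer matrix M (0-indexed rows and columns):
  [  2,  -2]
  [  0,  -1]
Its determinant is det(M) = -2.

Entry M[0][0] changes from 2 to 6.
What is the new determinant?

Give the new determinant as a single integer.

det is linear in row 0: changing M[0][0] by delta changes det by delta * cofactor(0,0).
Cofactor C_00 = (-1)^(0+0) * minor(0,0) = -1
Entry delta = 6 - 2 = 4
Det delta = 4 * -1 = -4
New det = -2 + -4 = -6

Answer: -6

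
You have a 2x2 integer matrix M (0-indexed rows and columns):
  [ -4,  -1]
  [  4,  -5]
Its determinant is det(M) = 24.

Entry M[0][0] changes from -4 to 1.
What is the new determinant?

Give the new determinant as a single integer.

Answer: -1

Derivation:
det is linear in row 0: changing M[0][0] by delta changes det by delta * cofactor(0,0).
Cofactor C_00 = (-1)^(0+0) * minor(0,0) = -5
Entry delta = 1 - -4 = 5
Det delta = 5 * -5 = -25
New det = 24 + -25 = -1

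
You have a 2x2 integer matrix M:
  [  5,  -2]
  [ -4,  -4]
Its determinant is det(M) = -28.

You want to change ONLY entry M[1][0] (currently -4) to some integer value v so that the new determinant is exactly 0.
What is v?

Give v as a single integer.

det is linear in entry M[1][0]: det = old_det + (v - -4) * C_10
Cofactor C_10 = 2
Want det = 0: -28 + (v - -4) * 2 = 0
  (v - -4) = 28 / 2 = 14
  v = -4 + (14) = 10

Answer: 10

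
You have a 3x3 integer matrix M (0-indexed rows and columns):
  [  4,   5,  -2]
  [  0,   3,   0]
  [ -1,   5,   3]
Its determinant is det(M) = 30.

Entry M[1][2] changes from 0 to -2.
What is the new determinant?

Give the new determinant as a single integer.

det is linear in row 1: changing M[1][2] by delta changes det by delta * cofactor(1,2).
Cofactor C_12 = (-1)^(1+2) * minor(1,2) = -25
Entry delta = -2 - 0 = -2
Det delta = -2 * -25 = 50
New det = 30 + 50 = 80

Answer: 80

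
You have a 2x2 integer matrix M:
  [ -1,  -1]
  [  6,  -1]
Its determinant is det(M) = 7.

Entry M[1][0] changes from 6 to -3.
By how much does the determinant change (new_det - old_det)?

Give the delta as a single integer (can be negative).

Cofactor C_10 = 1
Entry delta = -3 - 6 = -9
Det delta = entry_delta * cofactor = -9 * 1 = -9

Answer: -9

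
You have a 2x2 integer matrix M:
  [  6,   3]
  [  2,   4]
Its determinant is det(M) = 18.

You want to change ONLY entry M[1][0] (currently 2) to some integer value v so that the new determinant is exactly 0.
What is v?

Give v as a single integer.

Answer: 8

Derivation:
det is linear in entry M[1][0]: det = old_det + (v - 2) * C_10
Cofactor C_10 = -3
Want det = 0: 18 + (v - 2) * -3 = 0
  (v - 2) = -18 / -3 = 6
  v = 2 + (6) = 8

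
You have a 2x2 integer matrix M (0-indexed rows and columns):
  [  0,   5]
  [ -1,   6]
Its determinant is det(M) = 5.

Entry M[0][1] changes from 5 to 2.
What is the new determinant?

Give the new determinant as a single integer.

det is linear in row 0: changing M[0][1] by delta changes det by delta * cofactor(0,1).
Cofactor C_01 = (-1)^(0+1) * minor(0,1) = 1
Entry delta = 2 - 5 = -3
Det delta = -3 * 1 = -3
New det = 5 + -3 = 2

Answer: 2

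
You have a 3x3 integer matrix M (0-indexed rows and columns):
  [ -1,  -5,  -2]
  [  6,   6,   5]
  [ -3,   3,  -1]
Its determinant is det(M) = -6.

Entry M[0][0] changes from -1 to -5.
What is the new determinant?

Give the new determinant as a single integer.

Answer: 78

Derivation:
det is linear in row 0: changing M[0][0] by delta changes det by delta * cofactor(0,0).
Cofactor C_00 = (-1)^(0+0) * minor(0,0) = -21
Entry delta = -5 - -1 = -4
Det delta = -4 * -21 = 84
New det = -6 + 84 = 78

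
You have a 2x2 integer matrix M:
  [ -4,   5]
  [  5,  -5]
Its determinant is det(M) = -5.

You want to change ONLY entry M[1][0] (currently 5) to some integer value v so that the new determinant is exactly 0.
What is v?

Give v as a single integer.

det is linear in entry M[1][0]: det = old_det + (v - 5) * C_10
Cofactor C_10 = -5
Want det = 0: -5 + (v - 5) * -5 = 0
  (v - 5) = 5 / -5 = -1
  v = 5 + (-1) = 4

Answer: 4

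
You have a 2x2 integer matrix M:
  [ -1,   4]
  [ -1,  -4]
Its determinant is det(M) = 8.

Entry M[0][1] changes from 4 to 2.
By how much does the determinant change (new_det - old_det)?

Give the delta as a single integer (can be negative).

Cofactor C_01 = 1
Entry delta = 2 - 4 = -2
Det delta = entry_delta * cofactor = -2 * 1 = -2

Answer: -2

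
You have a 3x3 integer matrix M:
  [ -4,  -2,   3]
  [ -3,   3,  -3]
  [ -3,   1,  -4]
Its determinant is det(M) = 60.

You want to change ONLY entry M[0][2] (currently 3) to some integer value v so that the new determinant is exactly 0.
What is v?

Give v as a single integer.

det is linear in entry M[0][2]: det = old_det + (v - 3) * C_02
Cofactor C_02 = 6
Want det = 0: 60 + (v - 3) * 6 = 0
  (v - 3) = -60 / 6 = -10
  v = 3 + (-10) = -7

Answer: -7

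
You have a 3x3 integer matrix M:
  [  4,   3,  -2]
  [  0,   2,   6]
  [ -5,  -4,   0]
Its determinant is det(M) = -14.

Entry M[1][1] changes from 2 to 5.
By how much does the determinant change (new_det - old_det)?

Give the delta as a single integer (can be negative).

Cofactor C_11 = -10
Entry delta = 5 - 2 = 3
Det delta = entry_delta * cofactor = 3 * -10 = -30

Answer: -30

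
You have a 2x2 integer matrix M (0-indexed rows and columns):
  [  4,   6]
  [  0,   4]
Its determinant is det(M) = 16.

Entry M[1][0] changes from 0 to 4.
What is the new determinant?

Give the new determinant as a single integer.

Answer: -8

Derivation:
det is linear in row 1: changing M[1][0] by delta changes det by delta * cofactor(1,0).
Cofactor C_10 = (-1)^(1+0) * minor(1,0) = -6
Entry delta = 4 - 0 = 4
Det delta = 4 * -6 = -24
New det = 16 + -24 = -8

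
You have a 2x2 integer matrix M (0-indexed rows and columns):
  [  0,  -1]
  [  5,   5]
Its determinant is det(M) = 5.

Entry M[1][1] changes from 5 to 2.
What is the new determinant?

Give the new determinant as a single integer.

Answer: 5

Derivation:
det is linear in row 1: changing M[1][1] by delta changes det by delta * cofactor(1,1).
Cofactor C_11 = (-1)^(1+1) * minor(1,1) = 0
Entry delta = 2 - 5 = -3
Det delta = -3 * 0 = 0
New det = 5 + 0 = 5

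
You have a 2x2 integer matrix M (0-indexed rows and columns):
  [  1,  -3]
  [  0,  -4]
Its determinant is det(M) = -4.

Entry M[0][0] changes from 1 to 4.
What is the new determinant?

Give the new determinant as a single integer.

det is linear in row 0: changing M[0][0] by delta changes det by delta * cofactor(0,0).
Cofactor C_00 = (-1)^(0+0) * minor(0,0) = -4
Entry delta = 4 - 1 = 3
Det delta = 3 * -4 = -12
New det = -4 + -12 = -16

Answer: -16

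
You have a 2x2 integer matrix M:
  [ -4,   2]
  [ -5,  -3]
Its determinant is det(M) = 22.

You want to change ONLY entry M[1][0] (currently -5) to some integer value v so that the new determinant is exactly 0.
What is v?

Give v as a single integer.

det is linear in entry M[1][0]: det = old_det + (v - -5) * C_10
Cofactor C_10 = -2
Want det = 0: 22 + (v - -5) * -2 = 0
  (v - -5) = -22 / -2 = 11
  v = -5 + (11) = 6

Answer: 6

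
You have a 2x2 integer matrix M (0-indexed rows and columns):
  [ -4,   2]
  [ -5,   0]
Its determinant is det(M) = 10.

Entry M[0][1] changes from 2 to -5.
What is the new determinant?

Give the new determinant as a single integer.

Answer: -25

Derivation:
det is linear in row 0: changing M[0][1] by delta changes det by delta * cofactor(0,1).
Cofactor C_01 = (-1)^(0+1) * minor(0,1) = 5
Entry delta = -5 - 2 = -7
Det delta = -7 * 5 = -35
New det = 10 + -35 = -25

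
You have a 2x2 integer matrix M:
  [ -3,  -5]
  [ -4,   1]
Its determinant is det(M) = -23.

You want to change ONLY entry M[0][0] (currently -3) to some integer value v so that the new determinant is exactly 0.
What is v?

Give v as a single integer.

Answer: 20

Derivation:
det is linear in entry M[0][0]: det = old_det + (v - -3) * C_00
Cofactor C_00 = 1
Want det = 0: -23 + (v - -3) * 1 = 0
  (v - -3) = 23 / 1 = 23
  v = -3 + (23) = 20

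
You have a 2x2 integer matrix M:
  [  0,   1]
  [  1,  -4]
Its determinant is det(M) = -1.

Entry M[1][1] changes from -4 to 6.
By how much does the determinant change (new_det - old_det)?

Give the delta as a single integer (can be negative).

Answer: 0

Derivation:
Cofactor C_11 = 0
Entry delta = 6 - -4 = 10
Det delta = entry_delta * cofactor = 10 * 0 = 0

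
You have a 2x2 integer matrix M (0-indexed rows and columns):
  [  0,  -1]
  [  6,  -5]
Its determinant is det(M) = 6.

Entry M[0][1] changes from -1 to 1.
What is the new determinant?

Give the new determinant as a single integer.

det is linear in row 0: changing M[0][1] by delta changes det by delta * cofactor(0,1).
Cofactor C_01 = (-1)^(0+1) * minor(0,1) = -6
Entry delta = 1 - -1 = 2
Det delta = 2 * -6 = -12
New det = 6 + -12 = -6

Answer: -6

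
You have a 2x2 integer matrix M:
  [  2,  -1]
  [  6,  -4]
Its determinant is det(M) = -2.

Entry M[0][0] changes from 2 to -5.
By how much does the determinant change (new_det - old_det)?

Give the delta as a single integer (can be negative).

Answer: 28

Derivation:
Cofactor C_00 = -4
Entry delta = -5 - 2 = -7
Det delta = entry_delta * cofactor = -7 * -4 = 28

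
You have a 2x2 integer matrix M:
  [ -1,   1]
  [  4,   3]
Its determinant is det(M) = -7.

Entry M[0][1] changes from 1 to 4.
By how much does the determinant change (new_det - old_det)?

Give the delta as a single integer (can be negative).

Cofactor C_01 = -4
Entry delta = 4 - 1 = 3
Det delta = entry_delta * cofactor = 3 * -4 = -12

Answer: -12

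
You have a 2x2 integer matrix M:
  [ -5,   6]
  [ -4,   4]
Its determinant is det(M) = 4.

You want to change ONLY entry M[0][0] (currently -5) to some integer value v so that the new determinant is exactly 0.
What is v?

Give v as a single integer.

Answer: -6

Derivation:
det is linear in entry M[0][0]: det = old_det + (v - -5) * C_00
Cofactor C_00 = 4
Want det = 0: 4 + (v - -5) * 4 = 0
  (v - -5) = -4 / 4 = -1
  v = -5 + (-1) = -6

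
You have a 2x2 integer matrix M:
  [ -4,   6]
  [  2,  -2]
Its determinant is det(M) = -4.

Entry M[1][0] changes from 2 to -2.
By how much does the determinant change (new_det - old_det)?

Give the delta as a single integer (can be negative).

Answer: 24

Derivation:
Cofactor C_10 = -6
Entry delta = -2 - 2 = -4
Det delta = entry_delta * cofactor = -4 * -6 = 24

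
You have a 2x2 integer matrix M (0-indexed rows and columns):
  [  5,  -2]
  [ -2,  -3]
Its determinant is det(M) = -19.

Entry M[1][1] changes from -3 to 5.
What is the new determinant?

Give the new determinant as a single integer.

Answer: 21

Derivation:
det is linear in row 1: changing M[1][1] by delta changes det by delta * cofactor(1,1).
Cofactor C_11 = (-1)^(1+1) * minor(1,1) = 5
Entry delta = 5 - -3 = 8
Det delta = 8 * 5 = 40
New det = -19 + 40 = 21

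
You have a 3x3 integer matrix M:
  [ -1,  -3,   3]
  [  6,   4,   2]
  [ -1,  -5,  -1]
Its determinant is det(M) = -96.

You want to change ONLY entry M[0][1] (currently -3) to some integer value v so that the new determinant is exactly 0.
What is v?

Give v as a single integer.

det is linear in entry M[0][1]: det = old_det + (v - -3) * C_01
Cofactor C_01 = 4
Want det = 0: -96 + (v - -3) * 4 = 0
  (v - -3) = 96 / 4 = 24
  v = -3 + (24) = 21

Answer: 21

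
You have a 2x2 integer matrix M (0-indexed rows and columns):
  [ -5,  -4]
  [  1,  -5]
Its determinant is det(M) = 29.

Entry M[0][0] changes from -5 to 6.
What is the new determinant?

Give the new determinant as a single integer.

det is linear in row 0: changing M[0][0] by delta changes det by delta * cofactor(0,0).
Cofactor C_00 = (-1)^(0+0) * minor(0,0) = -5
Entry delta = 6 - -5 = 11
Det delta = 11 * -5 = -55
New det = 29 + -55 = -26

Answer: -26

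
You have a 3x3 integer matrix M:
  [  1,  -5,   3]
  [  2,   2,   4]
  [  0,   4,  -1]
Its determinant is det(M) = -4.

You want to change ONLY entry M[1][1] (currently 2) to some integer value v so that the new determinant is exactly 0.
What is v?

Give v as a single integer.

det is linear in entry M[1][1]: det = old_det + (v - 2) * C_11
Cofactor C_11 = -1
Want det = 0: -4 + (v - 2) * -1 = 0
  (v - 2) = 4 / -1 = -4
  v = 2 + (-4) = -2

Answer: -2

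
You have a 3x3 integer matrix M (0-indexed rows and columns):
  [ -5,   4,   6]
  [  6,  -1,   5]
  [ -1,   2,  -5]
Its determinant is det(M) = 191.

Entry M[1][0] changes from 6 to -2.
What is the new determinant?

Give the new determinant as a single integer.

Answer: -65

Derivation:
det is linear in row 1: changing M[1][0] by delta changes det by delta * cofactor(1,0).
Cofactor C_10 = (-1)^(1+0) * minor(1,0) = 32
Entry delta = -2 - 6 = -8
Det delta = -8 * 32 = -256
New det = 191 + -256 = -65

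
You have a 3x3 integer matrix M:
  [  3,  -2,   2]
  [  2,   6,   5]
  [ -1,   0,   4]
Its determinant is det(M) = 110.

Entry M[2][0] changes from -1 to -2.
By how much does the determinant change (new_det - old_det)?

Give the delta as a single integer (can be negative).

Cofactor C_20 = -22
Entry delta = -2 - -1 = -1
Det delta = entry_delta * cofactor = -1 * -22 = 22

Answer: 22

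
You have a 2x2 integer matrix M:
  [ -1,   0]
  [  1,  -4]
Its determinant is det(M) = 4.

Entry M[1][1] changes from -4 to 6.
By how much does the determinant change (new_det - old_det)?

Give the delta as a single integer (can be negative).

Answer: -10

Derivation:
Cofactor C_11 = -1
Entry delta = 6 - -4 = 10
Det delta = entry_delta * cofactor = 10 * -1 = -10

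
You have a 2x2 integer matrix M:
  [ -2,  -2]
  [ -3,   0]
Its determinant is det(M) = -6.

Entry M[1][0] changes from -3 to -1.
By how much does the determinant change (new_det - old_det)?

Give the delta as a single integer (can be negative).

Answer: 4

Derivation:
Cofactor C_10 = 2
Entry delta = -1 - -3 = 2
Det delta = entry_delta * cofactor = 2 * 2 = 4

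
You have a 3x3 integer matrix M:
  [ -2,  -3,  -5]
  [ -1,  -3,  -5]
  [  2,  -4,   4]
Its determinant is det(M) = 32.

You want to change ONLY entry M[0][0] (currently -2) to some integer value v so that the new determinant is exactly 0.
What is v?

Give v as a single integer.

det is linear in entry M[0][0]: det = old_det + (v - -2) * C_00
Cofactor C_00 = -32
Want det = 0: 32 + (v - -2) * -32 = 0
  (v - -2) = -32 / -32 = 1
  v = -2 + (1) = -1

Answer: -1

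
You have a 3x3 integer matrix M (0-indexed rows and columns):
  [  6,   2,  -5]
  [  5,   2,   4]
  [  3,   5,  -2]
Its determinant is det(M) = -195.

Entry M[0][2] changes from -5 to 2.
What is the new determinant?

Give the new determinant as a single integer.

det is linear in row 0: changing M[0][2] by delta changes det by delta * cofactor(0,2).
Cofactor C_02 = (-1)^(0+2) * minor(0,2) = 19
Entry delta = 2 - -5 = 7
Det delta = 7 * 19 = 133
New det = -195 + 133 = -62

Answer: -62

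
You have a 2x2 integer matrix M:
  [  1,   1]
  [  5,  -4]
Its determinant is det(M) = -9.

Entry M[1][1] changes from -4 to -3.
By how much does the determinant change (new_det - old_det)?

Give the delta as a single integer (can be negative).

Cofactor C_11 = 1
Entry delta = -3 - -4 = 1
Det delta = entry_delta * cofactor = 1 * 1 = 1

Answer: 1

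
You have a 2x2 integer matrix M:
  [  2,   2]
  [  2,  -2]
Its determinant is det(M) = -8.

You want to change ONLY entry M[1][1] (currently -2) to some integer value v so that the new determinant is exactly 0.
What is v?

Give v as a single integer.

Answer: 2

Derivation:
det is linear in entry M[1][1]: det = old_det + (v - -2) * C_11
Cofactor C_11 = 2
Want det = 0: -8 + (v - -2) * 2 = 0
  (v - -2) = 8 / 2 = 4
  v = -2 + (4) = 2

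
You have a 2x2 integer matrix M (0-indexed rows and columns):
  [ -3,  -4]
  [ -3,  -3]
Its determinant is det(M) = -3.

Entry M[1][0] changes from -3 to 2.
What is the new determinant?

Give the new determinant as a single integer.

det is linear in row 1: changing M[1][0] by delta changes det by delta * cofactor(1,0).
Cofactor C_10 = (-1)^(1+0) * minor(1,0) = 4
Entry delta = 2 - -3 = 5
Det delta = 5 * 4 = 20
New det = -3 + 20 = 17

Answer: 17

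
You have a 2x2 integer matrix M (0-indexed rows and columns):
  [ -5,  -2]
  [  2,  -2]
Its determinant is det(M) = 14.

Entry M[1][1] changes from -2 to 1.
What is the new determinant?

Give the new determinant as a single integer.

Answer: -1

Derivation:
det is linear in row 1: changing M[1][1] by delta changes det by delta * cofactor(1,1).
Cofactor C_11 = (-1)^(1+1) * minor(1,1) = -5
Entry delta = 1 - -2 = 3
Det delta = 3 * -5 = -15
New det = 14 + -15 = -1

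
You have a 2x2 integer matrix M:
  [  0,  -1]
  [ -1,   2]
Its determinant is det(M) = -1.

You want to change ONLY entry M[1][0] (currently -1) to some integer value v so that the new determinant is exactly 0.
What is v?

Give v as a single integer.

Answer: 0

Derivation:
det is linear in entry M[1][0]: det = old_det + (v - -1) * C_10
Cofactor C_10 = 1
Want det = 0: -1 + (v - -1) * 1 = 0
  (v - -1) = 1 / 1 = 1
  v = -1 + (1) = 0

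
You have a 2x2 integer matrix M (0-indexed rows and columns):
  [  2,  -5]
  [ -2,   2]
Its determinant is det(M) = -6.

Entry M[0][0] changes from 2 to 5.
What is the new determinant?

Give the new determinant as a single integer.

Answer: 0

Derivation:
det is linear in row 0: changing M[0][0] by delta changes det by delta * cofactor(0,0).
Cofactor C_00 = (-1)^(0+0) * minor(0,0) = 2
Entry delta = 5 - 2 = 3
Det delta = 3 * 2 = 6
New det = -6 + 6 = 0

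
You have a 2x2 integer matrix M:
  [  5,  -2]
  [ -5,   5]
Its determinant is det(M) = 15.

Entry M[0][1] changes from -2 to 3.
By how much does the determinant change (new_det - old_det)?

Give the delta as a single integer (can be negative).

Answer: 25

Derivation:
Cofactor C_01 = 5
Entry delta = 3 - -2 = 5
Det delta = entry_delta * cofactor = 5 * 5 = 25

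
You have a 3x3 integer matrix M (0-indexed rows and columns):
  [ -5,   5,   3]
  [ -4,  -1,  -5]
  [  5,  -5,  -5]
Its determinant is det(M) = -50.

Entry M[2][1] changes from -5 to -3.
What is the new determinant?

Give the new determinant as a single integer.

Answer: -124

Derivation:
det is linear in row 2: changing M[2][1] by delta changes det by delta * cofactor(2,1).
Cofactor C_21 = (-1)^(2+1) * minor(2,1) = -37
Entry delta = -3 - -5 = 2
Det delta = 2 * -37 = -74
New det = -50 + -74 = -124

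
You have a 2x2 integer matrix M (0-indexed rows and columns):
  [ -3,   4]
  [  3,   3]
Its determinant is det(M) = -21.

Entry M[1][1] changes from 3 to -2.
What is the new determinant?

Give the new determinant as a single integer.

det is linear in row 1: changing M[1][1] by delta changes det by delta * cofactor(1,1).
Cofactor C_11 = (-1)^(1+1) * minor(1,1) = -3
Entry delta = -2 - 3 = -5
Det delta = -5 * -3 = 15
New det = -21 + 15 = -6

Answer: -6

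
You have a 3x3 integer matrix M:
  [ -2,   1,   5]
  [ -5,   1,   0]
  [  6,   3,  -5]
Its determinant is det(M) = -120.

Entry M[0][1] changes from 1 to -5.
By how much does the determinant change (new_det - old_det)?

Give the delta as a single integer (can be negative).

Cofactor C_01 = -25
Entry delta = -5 - 1 = -6
Det delta = entry_delta * cofactor = -6 * -25 = 150

Answer: 150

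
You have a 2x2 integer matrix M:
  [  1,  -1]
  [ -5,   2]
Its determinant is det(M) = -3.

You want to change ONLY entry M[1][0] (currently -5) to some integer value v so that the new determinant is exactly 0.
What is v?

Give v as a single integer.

Answer: -2

Derivation:
det is linear in entry M[1][0]: det = old_det + (v - -5) * C_10
Cofactor C_10 = 1
Want det = 0: -3 + (v - -5) * 1 = 0
  (v - -5) = 3 / 1 = 3
  v = -5 + (3) = -2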